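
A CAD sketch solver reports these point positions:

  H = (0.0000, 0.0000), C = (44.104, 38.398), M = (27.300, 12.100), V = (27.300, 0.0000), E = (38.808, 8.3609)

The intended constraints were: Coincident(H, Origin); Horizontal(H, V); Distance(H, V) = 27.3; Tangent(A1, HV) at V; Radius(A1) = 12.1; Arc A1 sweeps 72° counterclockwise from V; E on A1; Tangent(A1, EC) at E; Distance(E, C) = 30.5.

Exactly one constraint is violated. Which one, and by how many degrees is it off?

Tangent(A1, EC) at E — off by 8.00°.

H = (0.00, 0.00) ✓; H.y = 0.00, V.y = 0.00 ✓; |HV| = 27.30 ✓; ∠(MV, VH) = 90.00° ✓; |MV| = 12.10 ✓; bearing(M→E) − bearing(M→V) = 72.00° ✓; |ME| = 12.10 ✓; ∠(ME, EC) = 82.00° ✗; |EC| = 30.50 ✓.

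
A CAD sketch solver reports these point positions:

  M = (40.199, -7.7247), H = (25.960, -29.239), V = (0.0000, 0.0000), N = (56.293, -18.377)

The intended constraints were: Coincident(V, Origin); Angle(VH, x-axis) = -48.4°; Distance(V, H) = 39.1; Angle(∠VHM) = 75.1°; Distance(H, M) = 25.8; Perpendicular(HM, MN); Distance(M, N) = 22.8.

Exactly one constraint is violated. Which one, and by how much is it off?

Distance(M, N) = 22.8 — off by 3.50.

V = (0.00, 0.00) ✓; VH at -48.40° ✓; |VH| = 39.10 ✓; ∠VHM = 75.10° ✓; |HM| = 25.80 ✓; ∠(HM, MN) = 90.00° ✓; |MN| = 19.30 ✗.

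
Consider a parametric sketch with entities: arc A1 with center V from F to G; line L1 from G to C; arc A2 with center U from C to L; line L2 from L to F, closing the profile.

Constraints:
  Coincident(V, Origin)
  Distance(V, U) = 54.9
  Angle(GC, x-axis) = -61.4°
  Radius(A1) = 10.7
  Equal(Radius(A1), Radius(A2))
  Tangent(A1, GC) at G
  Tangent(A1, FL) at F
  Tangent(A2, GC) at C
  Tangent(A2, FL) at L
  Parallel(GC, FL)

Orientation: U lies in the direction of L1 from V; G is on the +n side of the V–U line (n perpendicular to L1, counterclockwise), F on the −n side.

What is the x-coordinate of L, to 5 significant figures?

16.886

The slot axis is L1's direction at -61.4°, so u = (cos -61.4°, sin -61.4°) = (0.47869, -0.87798) and n = (−sin -61.4°, cos -61.4°) = (0.87798, 0.47869). V is at the origin and U lies 54.9 along u from V, so U = 54.9·u = (26.280, -48.201). Tangency of A1 to both parallel lines with radius 10.7 puts G and F at V ± 10.7·n: G = (9.3944, 5.1220), F = (-9.3944, -5.1220). Equal radii place C and L the same way about U: C = U + 10.7·n = (35.675, -43.079), L = U − 10.7·n = (16.886, -53.323). So L.x = 16.886.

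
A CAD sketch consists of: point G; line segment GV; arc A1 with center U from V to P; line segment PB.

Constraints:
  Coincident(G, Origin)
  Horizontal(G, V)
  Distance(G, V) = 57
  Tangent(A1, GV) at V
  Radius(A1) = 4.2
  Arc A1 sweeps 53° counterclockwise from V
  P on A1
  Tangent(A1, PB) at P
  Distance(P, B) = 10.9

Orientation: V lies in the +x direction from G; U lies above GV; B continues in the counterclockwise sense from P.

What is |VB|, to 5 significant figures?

14.352

G is at the origin; G and V share the same y with |GV| = 57.0 and V on the +x side, so V = (57.000, 0.0000). Since A1 is tangent to GV there, UV ⟂ GV, so U = V + (0, 4.2) = (57.000, 4.2000). On A1, V sits at bearing -90° from U; a 53° counterclockwise sweep puts P at bearing -37°, so P = U + 4.2·(cos -37°, sin -37°) = (60.354, 1.6724). Since A1 is tangent to PB there, UP ⟂ PB, so PB runs along (−sin -37°, cos -37°); with |PB| = 10.9, B = (66.914, 10.378). Then |VB| = |B − V| = 14.352.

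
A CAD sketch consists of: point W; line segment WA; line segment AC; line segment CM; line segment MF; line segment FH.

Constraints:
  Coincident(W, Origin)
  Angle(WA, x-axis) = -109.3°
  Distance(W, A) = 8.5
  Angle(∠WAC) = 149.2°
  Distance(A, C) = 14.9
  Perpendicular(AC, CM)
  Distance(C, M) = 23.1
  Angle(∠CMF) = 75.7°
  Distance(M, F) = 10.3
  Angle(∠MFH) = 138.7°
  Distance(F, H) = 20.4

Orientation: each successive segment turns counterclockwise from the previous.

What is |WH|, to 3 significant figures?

0.937

∠CMF = 75.7° gives MF at 116° from the x-axis; with |MF| = 10.3, F = (18.3, -8.74). ∠MFH = 138.7° gives FH at 157° from the x-axis; with |FH| = 20.4, H = (-0.478, -0.806). Then |WH| = |H − W| = 0.937.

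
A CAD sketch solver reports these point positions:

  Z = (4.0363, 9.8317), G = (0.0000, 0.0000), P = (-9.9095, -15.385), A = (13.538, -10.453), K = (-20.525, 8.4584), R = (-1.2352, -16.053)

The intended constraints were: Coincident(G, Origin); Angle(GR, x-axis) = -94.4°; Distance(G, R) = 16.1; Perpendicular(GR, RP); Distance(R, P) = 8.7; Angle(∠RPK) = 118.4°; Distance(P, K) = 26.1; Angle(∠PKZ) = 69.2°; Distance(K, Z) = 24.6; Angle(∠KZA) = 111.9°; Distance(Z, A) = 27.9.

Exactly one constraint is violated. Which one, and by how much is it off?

Distance(Z, A) = 27.9 — off by 5.50.

G = (0.00, 0.00) ✓; GR at -94.40° ✓; |GR| = 16.10 ✓; ∠(GR, RP) = 90.00° ✓; |RP| = 8.700 ✓; ∠RPK = 118.4° ✓; |PK| = 26.10 ✓; ∠PKZ = 69.20° ✓; |KZ| = 24.60 ✓; ∠KZA = 111.9° ✓; |ZA| = 22.40 ✗.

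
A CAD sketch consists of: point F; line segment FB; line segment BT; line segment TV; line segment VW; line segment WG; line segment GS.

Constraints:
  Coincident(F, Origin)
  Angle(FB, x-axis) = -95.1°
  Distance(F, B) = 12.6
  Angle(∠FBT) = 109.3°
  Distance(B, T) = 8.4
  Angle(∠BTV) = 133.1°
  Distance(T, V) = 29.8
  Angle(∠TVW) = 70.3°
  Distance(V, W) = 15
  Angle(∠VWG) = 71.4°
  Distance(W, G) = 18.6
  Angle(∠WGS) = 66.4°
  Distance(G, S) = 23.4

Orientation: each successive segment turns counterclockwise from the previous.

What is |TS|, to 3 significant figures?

31.9

∠VWG = 71.4° gives WG at -119° from the x-axis; with |WG| = 18.6, G = (14.9, -9.74). ∠WGS = 66.4° gives GS at -5.60° from the x-axis; with |GS| = 23.4, S = (38.2, -12.0). Then |TS| = |S − T| = 31.9.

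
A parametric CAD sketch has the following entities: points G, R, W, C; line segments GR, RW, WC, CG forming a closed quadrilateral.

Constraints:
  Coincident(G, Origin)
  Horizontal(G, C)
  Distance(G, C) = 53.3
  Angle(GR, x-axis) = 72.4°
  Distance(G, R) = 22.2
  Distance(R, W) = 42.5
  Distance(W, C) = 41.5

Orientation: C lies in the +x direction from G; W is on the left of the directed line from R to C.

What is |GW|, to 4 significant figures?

60.23

Checks: |RW| = 42.50 ✓; |WC| = 41.50 ✓.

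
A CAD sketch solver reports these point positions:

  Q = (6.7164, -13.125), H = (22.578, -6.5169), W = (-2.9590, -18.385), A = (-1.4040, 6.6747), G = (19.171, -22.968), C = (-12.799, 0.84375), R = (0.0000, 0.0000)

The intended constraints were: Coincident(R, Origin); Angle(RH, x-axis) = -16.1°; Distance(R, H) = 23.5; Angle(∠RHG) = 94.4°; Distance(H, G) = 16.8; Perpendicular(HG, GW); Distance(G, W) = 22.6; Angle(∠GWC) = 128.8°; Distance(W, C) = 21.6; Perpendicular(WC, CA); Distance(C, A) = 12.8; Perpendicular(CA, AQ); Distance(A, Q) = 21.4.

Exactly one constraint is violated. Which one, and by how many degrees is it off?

Perpendicular(CA, AQ) — off by 4.80°.

R = (0.00, 0.00) ✓; RH at -16.10° ✓; |RH| = 23.50 ✓; ∠RHG = 94.40° ✓; |HG| = 16.80 ✓; ∠(HG, GW) = 90.00° ✓; |GW| = 22.60 ✓; ∠GWC = 128.8° ✓; |WC| = 21.60 ✓; ∠(WC, CA) = 90.00° ✓; |CA| = 12.80 ✓; ∠(CA, AQ) = 94.80° ✗; |AQ| = 21.40 ✓.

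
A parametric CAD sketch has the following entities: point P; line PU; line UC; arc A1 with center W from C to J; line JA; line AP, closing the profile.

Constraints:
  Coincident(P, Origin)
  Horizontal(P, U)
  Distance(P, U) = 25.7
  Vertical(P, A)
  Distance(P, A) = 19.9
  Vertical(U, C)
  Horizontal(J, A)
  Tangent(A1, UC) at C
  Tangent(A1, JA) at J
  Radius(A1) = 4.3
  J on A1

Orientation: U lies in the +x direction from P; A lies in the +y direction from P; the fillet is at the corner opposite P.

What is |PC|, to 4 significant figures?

30.06

P is at the origin; P and U share the same y with |PU| = 25.7 and U on the +x side, so U = (25.70, 0.000). PA is vertical with |PA| = 19.9 and A on the +y side, so A = (0.000, 19.90). The virtual corner opposite P is at (25.70, 19.90). Since A1 is tangent to UC there, WC ⟂ UC and the tangent condition forces WJ to be normal to JA, with radius 4.3, so the center W sits 4.3 in from both sides at W = (21.40, 15.60). That places the tangent points at C = (25.70, 15.60) on UC and J = (21.40, 19.90) on JA. Then |PC| = |C − P| = 30.06.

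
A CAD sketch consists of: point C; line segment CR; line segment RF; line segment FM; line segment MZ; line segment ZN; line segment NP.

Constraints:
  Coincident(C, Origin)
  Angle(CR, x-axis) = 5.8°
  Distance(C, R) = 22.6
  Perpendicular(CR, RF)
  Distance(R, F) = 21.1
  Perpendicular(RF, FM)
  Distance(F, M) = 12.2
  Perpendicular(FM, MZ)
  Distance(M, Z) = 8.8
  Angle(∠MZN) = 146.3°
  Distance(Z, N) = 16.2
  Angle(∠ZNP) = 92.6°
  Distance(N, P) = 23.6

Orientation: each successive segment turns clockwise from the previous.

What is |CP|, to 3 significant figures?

41.1

C is at the origin; CR runs at 5.8° with length 22.6, so R = (22.5, 2.28). CR is perpendicular to RF, so RF runs at -84.2°; with |RF| = 21.1, F = (24.6, -18.7). The perpendicularity gives FM at right angles to RF, so FM runs at -174°; with |FM| = 12.2, M = (12.5, -19.9). The perpendicularity gives MZ at right angles to FM, so MZ runs at 95.8°; with |MZ| = 8.8, Z = (11.6, -11.2). ∠MZN = 146.3° gives ZN at 62.1° from the x-axis; with |ZN| = 16.2, N = (19.2, 3.13). ∠ZNP = 92.6° gives NP at -25.3° from the x-axis; with |NP| = 23.6, P = (40.5, -6.95). Then |CP| = |P − C| = 41.1.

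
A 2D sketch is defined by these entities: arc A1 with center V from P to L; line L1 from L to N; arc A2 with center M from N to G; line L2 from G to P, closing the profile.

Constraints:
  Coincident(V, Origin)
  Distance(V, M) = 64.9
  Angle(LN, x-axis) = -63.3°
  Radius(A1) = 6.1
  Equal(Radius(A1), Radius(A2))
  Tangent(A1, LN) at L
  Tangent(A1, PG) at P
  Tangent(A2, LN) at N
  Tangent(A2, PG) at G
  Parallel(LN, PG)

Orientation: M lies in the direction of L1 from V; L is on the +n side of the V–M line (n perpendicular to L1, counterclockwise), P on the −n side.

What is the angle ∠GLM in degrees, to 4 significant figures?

5.277°

The slot axis is L1's direction at -63.3°, so u = (cos -63.3°, sin -63.3°) = (0.4493, -0.8934) and n = (−sin -63.3°, cos -63.3°) = (0.8934, 0.4493). V is at the origin and M lies 64.9 along u from V, so M = 64.9·u = (29.16, -57.98). Tangency of A1 to both parallel lines with radius 6.1 puts L and P at V ± 6.1·n: L = (5.450, 2.741), P = (-5.450, -2.741). Equal radii place N and G the same way about M: N = M + 6.1·n = (34.61, -55.24), G = M − 6.1·n = (23.71, -60.72). Then cos ∠GLM = LG·LM / (|LG||LM|), giving 5.277°.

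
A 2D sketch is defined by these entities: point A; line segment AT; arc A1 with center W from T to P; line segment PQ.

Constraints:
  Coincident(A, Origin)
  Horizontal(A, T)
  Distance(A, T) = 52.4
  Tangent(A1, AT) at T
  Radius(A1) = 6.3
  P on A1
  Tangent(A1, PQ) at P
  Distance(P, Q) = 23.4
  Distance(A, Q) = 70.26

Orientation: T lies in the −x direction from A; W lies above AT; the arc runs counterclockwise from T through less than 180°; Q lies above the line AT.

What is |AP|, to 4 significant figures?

49.22

Checks: |WP| = 6.300 ✓; ∠(WP, PQ) = 90.00° ✓; |PQ| = 23.40 ✓; |AQ| = 70.26 ✓.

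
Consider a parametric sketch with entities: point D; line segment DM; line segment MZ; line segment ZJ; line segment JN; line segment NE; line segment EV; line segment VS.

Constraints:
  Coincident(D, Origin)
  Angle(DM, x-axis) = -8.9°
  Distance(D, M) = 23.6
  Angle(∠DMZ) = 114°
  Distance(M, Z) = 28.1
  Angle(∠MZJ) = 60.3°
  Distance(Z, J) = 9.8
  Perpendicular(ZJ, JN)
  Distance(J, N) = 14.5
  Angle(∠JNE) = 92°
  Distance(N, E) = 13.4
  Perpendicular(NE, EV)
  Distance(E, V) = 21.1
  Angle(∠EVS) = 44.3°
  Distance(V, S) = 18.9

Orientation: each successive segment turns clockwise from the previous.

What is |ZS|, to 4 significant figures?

11.63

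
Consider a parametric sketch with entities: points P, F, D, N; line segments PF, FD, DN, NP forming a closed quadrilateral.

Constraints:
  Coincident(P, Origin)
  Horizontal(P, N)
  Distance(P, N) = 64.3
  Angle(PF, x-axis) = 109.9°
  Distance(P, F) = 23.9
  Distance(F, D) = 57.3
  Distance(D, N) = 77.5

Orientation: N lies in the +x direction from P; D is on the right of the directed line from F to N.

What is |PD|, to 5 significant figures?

35.095

Checks: |PN| = 64.30 ✓; |PF| = 23.90 ✓; |FD| = 57.30 ✓; |DN| = 77.50 ✓.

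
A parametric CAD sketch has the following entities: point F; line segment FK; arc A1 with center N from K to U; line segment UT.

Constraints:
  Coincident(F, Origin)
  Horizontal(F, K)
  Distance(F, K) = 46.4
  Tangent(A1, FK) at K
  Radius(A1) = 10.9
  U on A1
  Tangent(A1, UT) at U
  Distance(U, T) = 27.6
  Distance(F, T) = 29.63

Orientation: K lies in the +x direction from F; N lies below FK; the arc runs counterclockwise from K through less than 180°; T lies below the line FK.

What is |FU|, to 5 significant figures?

38.847

Checks: ∠(NK, KF) = 90.00° ✓; |NU| = 10.90 ✓; ∠(NU, UT) = 90.00° ✓; |UT| = 27.60 ✓; |FT| = 29.63 ✓.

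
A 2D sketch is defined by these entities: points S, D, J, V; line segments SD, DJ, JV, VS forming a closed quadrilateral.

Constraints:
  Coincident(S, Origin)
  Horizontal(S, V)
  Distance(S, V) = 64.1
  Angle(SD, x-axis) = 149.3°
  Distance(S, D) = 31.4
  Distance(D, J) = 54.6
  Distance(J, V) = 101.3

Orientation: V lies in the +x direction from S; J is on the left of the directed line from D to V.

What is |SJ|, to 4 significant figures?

69.03

Checks: |DJ| = 54.60 ✓; |JV| = 101.3 ✓.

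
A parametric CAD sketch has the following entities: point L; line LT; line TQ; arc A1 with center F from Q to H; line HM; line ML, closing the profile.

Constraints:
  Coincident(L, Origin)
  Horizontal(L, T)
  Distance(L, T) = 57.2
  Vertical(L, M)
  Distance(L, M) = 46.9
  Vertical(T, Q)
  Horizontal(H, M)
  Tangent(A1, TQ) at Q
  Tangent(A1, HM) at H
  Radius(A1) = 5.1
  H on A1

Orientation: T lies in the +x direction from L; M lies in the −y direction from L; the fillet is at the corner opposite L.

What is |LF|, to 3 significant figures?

66.8

L is at the origin; LT is horizontal with |LT| = 57.2 and T on the +x side, so T = (57.2, 0.00). L and M share the same x with |LM| = 46.9 and M on the −y side, so M = (0.00, -46.9). The virtual corner opposite L is at (57.2, -46.9). Since A1 is tangent to TQ there, FQ ⟂ TQ and tangency of A1 to HM means the radius FH is perpendicular to HM, with radius 5.1, so the center F sits 5.1 in from both sides at F = (52.1, -41.8). Then |LF| = |F − L| = 66.8.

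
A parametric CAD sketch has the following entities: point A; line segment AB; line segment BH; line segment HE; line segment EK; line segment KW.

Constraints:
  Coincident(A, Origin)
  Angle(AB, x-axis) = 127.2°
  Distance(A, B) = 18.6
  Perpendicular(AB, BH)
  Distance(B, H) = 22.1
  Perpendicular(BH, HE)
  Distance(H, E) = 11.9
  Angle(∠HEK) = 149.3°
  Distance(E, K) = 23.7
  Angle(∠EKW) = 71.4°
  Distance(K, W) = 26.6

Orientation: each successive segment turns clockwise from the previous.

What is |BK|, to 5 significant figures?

33.792

A is at the origin; AB runs at 127.2° with length 18.6, so B = (-11.246, 14.815). The perpendicularity gives BH at right angles to AB, so BH runs at 37.200°; with |BH| = 22.1, H = (6.3578, 28.177). The perpendicularity gives HE at right angles to BH, so HE runs at -52.800°; with |HE| = 11.9, E = (13.552, 18.698). ∠HEK = 149.3° gives EK at -83.500° from the x-axis; with |EK| = 23.7, K = (16.235, -4.8493). Then |BK| = |K − B| = 33.792.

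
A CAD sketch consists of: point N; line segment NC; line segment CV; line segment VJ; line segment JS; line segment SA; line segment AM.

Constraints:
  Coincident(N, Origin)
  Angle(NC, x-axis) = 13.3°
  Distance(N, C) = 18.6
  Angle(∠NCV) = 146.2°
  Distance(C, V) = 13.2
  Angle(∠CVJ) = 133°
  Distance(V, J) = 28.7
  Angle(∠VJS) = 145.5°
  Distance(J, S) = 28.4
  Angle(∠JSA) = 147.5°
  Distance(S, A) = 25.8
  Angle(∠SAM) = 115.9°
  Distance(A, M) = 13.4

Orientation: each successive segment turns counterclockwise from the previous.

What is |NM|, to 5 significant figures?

68.931

N is at the origin; NC runs at 13.3° with length 18.6, so C = (18.101, 4.2789). ∠NCV = 146.2° gives CV at 47.100° from the x-axis; with |CV| = 13.2, V = (27.087, 13.948). ∠CVJ = 133.0° gives VJ at 94.100° from the x-axis; with |VJ| = 28.7, J = (25.035, 42.575). ∠VJS = 145.5° gives JS at 128.60° from the x-axis; with |JS| = 28.4, S = (7.3165, 64.770). ∠JSA = 147.5° gives SA at 161.10° from the x-axis; with |SA| = 25.8, A = (-17.093, 73.127). ∠SAM = 115.9° gives AM at -134.80° from the x-axis; with |AM| = 13.4, M = (-26.535, 63.619). Then |NM| = |M − N| = 68.931.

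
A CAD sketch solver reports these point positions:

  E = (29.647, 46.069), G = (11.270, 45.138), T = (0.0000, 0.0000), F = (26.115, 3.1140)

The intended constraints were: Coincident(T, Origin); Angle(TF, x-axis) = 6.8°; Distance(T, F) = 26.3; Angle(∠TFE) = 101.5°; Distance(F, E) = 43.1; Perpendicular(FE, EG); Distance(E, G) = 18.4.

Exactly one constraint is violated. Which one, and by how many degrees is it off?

Perpendicular(FE, EG) — off by 7.60°.

T = (0.00, 0.00) ✓; TF at 6.800° ✓; |TF| = 26.30 ✓; ∠TFE = 101.5° ✓; |FE| = 43.10 ✓; ∠(FE, EG) = 97.60° ✗; |EG| = 18.40 ✓.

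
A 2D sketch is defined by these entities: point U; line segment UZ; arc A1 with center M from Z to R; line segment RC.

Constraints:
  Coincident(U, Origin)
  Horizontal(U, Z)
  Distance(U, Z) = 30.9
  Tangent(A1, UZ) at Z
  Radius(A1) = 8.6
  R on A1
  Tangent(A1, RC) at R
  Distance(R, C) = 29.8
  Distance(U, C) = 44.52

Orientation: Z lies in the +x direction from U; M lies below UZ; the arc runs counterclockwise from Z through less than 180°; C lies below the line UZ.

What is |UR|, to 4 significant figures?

23.92

U is at the origin; UZ is horizontal with |UZ| = 30.9 and Z on the +x side, so Z = (30.90, 0.000). The tangent condition forces MZ to be normal to UZ, so M = Z + (0, -8.6) = (30.90, -8.600). Since MR ⟂ RC (tangency), |MC| = √(8.6² + 29.8²) = 31.02 regardless of where R sits on A1. So C lies on both circle(U, 44.52) and circle(M, 31.02); the below-UZ intersection is C = (22.45, -38.44). R is the foot of the tangent from C: R = (22.30, -8.644).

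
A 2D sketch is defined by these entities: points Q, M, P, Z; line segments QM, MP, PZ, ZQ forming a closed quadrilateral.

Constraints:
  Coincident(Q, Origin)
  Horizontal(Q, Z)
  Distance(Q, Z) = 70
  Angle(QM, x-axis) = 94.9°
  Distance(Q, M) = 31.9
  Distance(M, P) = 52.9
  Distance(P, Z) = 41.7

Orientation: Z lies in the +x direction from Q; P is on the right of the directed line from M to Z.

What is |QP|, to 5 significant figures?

31.238

Q is at the origin; QZ is horizontal with |QZ| = 70.0 and Z in +x, so Z = (70.0, 0). QM runs at 94.9° with |QM| = 31.9, so M = (-2.7248, 31.783). P is determined by |MP| = 52.9 and |PZ| = 41.7 together: it lies at the intersection of circle(M, 52.9) and circle(Z, 41.7). With |MZ| = 79.367, the foot of the radical line on MZ is 46.358 from M and the perpendicular offset is √(52.9² − 46.358²) = 25.482. Taking the right-of-MZ solution: P = (29.549, -10.131).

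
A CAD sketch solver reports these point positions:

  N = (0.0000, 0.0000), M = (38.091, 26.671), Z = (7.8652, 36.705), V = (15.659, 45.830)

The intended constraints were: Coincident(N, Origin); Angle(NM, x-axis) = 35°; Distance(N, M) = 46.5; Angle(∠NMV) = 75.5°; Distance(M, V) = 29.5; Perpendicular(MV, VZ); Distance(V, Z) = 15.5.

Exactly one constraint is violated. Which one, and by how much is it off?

Distance(V, Z) = 15.5 — off by 3.50.

N = (0.00, 0.00) ✓; NM at 35.00° ✓; |NM| = 46.50 ✓; ∠NMV = 75.50° ✓; |MV| = 29.50 ✓; ∠(MV, VZ) = 90.00° ✓; |VZ| = 12.00 ✗.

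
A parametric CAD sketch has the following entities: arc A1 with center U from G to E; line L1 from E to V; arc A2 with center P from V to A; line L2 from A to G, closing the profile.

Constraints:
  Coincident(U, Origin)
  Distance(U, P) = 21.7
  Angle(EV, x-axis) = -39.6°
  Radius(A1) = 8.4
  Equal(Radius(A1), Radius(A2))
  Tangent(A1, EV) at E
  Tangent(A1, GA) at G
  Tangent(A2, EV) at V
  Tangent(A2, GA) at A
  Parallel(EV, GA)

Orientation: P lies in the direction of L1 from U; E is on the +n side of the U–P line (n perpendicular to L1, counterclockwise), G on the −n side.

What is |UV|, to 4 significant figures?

23.27

The slot axis is L1's direction at -39.6°, so u = (cos -39.6°, sin -39.6°) = (0.7705, -0.6374) and n = (−sin -39.6°, cos -39.6°) = (0.6374, 0.7705). U is at the origin and P lies 21.7 along u from U, so P = 21.7·u = (16.72, -13.83). Tangency of A1 to both parallel lines with radius 8.4 puts E and G at U ± 8.4·n: E = (5.354, 6.472), G = (-5.354, -6.472). Equal radii place V and A the same way about P: V = P + 8.4·n = (22.07, -7.360), A = P − 8.4·n = (11.37, -20.30). Then |UV| = |V − U| = 23.27.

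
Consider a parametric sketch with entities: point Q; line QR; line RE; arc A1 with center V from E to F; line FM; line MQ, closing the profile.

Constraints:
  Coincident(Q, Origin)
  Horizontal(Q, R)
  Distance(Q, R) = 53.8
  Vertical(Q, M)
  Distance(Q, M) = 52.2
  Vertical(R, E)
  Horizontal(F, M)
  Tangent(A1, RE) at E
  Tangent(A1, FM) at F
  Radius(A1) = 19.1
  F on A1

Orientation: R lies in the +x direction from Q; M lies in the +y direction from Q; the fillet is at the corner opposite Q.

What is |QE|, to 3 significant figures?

63.2

Q is at the origin; QR is horizontal with |QR| = 53.8 and R on the +x side, so R = (53.8, 0.00). Q and M share the same x with |QM| = 52.2 and M on the +y side, so M = (0.00, 52.2). The virtual corner opposite Q is at (53.8, 52.2). The tangent condition forces VE to be normal to RE and A1 meets FM tangentially, so VF is at right angles to FM, with radius 19.1, so the center V sits 19.1 in from both sides at V = (34.7, 33.1). That places the tangent points at E = (53.8, 33.1) on RE and F = (34.7, 52.2) on FM. Then |QE| = |E − Q| = 63.2.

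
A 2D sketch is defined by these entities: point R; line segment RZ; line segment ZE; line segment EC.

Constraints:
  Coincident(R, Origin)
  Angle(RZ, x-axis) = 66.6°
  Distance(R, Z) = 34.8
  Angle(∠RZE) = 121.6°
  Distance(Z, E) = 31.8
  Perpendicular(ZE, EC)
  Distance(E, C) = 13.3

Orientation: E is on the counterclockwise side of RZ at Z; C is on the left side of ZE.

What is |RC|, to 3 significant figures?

52.6

R is at the origin; RZ runs at 66.6° with length 34.8, so Z = 34.8·(cos 66.6°, sin 66.6°) = (13.8, 31.9). ∠RZE = 121.6°, so ZE runs at 66.6° + (180° − 121.6°) = 125° from the x-axis; with |ZE| = 31.8, E = Z + 31.8·(cos 125°, sin 125°) = (-4.42, 58.0). ZE is perpendicular to EC; with |EC| = 13.3 on the left of ZE, C = E + 13.3·(-0.819, -0.574) = (-15.3, 50.4). Then |RC| = |C − R| = 52.6.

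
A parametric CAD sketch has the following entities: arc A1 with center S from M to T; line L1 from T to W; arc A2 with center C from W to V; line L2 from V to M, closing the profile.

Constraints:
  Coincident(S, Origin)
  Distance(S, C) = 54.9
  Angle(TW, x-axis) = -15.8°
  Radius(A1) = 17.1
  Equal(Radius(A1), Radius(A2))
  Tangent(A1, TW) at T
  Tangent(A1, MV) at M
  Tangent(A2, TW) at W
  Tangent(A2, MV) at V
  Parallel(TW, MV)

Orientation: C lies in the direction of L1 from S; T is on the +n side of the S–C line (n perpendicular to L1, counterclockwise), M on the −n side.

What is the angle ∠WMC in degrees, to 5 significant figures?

14.620°

Tangency of A1 to both parallel lines with radius 17.1 puts T and M at S ± 17.1·n: T = (4.6560, 16.454), M = (-4.6560, -16.454). Equal radii place W and V the same way about C: W = C + 17.1·n = (57.482, 1.5057), V = C − 17.1·n = (48.170, -31.402). Then cos ∠WMC = MW·MC / (|MW||MC|), giving 14.620°.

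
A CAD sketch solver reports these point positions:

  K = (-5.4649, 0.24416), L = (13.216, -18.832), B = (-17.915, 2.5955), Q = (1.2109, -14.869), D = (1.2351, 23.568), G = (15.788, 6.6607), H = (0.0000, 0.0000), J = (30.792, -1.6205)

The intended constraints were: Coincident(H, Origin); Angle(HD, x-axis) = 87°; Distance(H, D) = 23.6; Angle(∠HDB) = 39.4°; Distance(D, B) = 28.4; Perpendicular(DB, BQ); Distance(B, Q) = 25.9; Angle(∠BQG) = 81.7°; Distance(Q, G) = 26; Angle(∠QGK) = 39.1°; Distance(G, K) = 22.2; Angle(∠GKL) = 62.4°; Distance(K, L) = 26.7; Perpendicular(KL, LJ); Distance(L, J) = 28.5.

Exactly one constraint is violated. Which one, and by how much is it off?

Distance(L, J) = 28.5 — off by 3.90.

H = (0.00, 0.00) ✓; HD at 87.00° ✓; |HD| = 23.60 ✓; ∠HDB = 39.40° ✓; |DB| = 28.40 ✓; ∠(DB, BQ) = 90.00° ✓; |BQ| = 25.90 ✓; ∠BQG = 81.70° ✓; |QG| = 26.00 ✓; ∠QGK = 39.10° ✓; |GK| = 22.20 ✓; ∠GKL = 62.40° ✓; |KL| = 26.70 ✓; ∠(KL, LJ) = 90.00° ✓; |LJ| = 24.60 ✗.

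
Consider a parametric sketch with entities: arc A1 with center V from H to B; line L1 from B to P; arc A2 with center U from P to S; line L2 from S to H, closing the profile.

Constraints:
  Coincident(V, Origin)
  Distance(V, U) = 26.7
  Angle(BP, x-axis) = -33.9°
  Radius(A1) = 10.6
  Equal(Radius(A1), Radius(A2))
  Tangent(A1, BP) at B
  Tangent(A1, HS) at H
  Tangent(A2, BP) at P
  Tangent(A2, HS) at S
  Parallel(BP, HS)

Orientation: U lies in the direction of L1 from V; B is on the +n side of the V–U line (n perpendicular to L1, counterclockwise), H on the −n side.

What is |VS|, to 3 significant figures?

28.7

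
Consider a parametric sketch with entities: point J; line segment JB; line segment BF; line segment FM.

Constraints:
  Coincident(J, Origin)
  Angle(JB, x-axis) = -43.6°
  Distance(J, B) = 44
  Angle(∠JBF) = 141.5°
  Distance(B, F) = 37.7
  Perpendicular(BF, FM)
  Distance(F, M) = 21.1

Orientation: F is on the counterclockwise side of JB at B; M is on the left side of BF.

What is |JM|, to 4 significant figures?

72.41

∠JBF = 141.5°, so BF runs at -43.6° + (180° − 141.5°) = -5.100° from the x-axis; with |BF| = 37.7, F = B + 37.7·(cos -5.100°, sin -5.100°) = (69.41, -33.69). The perpendicularity gives FM at right angles to BF; with |FM| = 21.1 on the left of BF, M = F + 21.1·(0.08889, 0.9960) = (71.29, -12.68). Then |JM| = |M − J| = 72.41.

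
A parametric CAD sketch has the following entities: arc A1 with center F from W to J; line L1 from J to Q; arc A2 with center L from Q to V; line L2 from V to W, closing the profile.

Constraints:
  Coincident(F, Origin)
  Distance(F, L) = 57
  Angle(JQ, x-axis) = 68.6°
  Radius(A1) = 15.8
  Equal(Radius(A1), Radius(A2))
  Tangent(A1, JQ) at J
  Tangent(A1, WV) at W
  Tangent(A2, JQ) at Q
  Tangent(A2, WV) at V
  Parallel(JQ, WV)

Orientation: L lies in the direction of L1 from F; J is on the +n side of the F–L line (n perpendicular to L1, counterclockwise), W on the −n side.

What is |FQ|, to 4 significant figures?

59.15

The slot axis is L1's direction at 68.6°, so u = (cos 68.6°, sin 68.6°) = (0.3649, 0.9311) and n = (−sin 68.6°, cos 68.6°) = (-0.9311, 0.3649). F is at the origin and L lies 57.0 along u from F, so L = 57.0·u = (20.80, 53.07). Tangency of A1 to both parallel lines with radius 15.8 puts J and W at F ± 15.8·n: J = (-14.71, 5.765), W = (14.71, -5.765). Equal radii place Q and V the same way about L: Q = L + 15.8·n = (6.087, 58.84), V = L − 15.8·n = (35.51, 47.31). Then |FQ| = |Q − F| = 59.15.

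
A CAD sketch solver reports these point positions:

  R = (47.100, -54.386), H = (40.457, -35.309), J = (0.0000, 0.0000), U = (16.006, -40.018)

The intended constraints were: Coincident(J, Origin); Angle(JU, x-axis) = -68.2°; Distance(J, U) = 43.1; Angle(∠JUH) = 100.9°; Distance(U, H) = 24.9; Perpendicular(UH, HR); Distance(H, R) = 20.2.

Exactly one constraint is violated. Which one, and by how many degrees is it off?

Perpendicular(UH, HR) — off by 8.30°.

J = (0.00, 0.00) ✓; JU at -68.20° ✓; |JU| = 43.10 ✓; ∠JUH = 100.9° ✓; |UH| = 24.90 ✓; ∠(UH, HR) = 81.70° ✗; |HR| = 20.20 ✓.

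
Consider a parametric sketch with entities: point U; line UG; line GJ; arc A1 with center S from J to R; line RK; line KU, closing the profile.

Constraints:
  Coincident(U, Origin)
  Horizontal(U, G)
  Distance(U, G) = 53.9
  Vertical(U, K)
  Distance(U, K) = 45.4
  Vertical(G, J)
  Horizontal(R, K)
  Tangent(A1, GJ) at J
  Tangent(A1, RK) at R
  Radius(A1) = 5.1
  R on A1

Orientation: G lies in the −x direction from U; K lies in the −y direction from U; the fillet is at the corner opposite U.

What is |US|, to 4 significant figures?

63.29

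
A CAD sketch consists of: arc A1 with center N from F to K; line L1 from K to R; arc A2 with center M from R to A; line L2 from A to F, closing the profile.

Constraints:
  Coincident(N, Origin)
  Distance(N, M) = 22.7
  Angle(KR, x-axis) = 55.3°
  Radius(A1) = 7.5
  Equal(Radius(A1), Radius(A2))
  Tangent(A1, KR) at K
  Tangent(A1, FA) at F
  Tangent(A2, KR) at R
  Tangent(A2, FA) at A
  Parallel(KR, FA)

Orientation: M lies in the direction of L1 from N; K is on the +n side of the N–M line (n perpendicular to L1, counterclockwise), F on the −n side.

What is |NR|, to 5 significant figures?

23.907

The slot axis is L1's direction at 55.3°, so u = (cos 55.3°, sin 55.3°) = (0.56928, 0.82214) and n = (−sin 55.3°, cos 55.3°) = (-0.82214, 0.56928). N is at the origin and M lies 22.7 along u from N, so M = 22.7·u = (12.923, 18.663). Tangency of A1 to both parallel lines with radius 7.5 puts K and F at N ± 7.5·n: K = (-6.1661, 4.2696), F = (6.1661, -4.2696). Equal radii place R and A the same way about M: R = M + 7.5·n = (6.7566, 22.932), A = M − 7.5·n = (19.089, 14.393). Then |NR| = |R − N| = 23.907.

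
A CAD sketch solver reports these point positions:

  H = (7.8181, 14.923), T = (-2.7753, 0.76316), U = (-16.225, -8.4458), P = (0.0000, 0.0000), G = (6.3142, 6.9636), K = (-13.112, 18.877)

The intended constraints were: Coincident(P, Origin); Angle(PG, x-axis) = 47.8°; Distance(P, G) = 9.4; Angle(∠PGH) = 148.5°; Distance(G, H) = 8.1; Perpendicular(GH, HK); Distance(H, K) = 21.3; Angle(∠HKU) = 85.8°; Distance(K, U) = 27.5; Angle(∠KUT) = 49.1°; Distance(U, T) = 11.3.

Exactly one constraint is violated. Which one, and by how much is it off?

Distance(U, T) = 11.3 — off by 5.00.

P = (0.00, 0.00) ✓; PG at 47.80° ✓; |PG| = 9.400 ✓; ∠PGH = 148.5° ✓; |GH| = 8.100 ✓; ∠(GH, HK) = 90.00° ✓; |HK| = 21.30 ✓; ∠HKU = 85.80° ✓; |KU| = 27.50 ✓; ∠KUT = 49.10° ✓; |UT| = 16.30 ✗.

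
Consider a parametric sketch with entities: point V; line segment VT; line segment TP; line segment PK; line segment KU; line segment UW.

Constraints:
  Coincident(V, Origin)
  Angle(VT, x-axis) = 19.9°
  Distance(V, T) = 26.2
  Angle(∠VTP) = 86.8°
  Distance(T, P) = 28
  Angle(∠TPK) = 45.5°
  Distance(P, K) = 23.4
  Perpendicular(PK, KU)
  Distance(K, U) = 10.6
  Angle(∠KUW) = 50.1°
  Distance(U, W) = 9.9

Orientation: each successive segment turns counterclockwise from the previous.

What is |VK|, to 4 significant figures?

13.87

V is at the origin; VT runs at 19.9° with length 26.2, so T = (24.64, 8.918). ∠VTP = 86.8° gives TP at 113.1° from the x-axis; with |TP| = 28.0, P = (13.65, 34.67). ∠TPK = 45.5° gives PK at -112.4° from the x-axis; with |PK| = 23.4, K = (4.733, 13.04). Then |VK| = |K − V| = 13.87.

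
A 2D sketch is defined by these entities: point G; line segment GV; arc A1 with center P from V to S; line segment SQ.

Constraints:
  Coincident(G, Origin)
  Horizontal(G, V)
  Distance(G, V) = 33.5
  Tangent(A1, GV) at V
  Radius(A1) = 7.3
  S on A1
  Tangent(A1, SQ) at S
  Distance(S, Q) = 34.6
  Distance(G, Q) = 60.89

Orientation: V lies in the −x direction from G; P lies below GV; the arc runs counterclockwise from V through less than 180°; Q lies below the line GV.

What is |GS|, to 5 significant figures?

41.222

Checks: |PS| = 7.300 ✓; ∠(PS, SQ) = 90.00° ✓; |SQ| = 34.60 ✓; |GQ| = 60.89 ✓.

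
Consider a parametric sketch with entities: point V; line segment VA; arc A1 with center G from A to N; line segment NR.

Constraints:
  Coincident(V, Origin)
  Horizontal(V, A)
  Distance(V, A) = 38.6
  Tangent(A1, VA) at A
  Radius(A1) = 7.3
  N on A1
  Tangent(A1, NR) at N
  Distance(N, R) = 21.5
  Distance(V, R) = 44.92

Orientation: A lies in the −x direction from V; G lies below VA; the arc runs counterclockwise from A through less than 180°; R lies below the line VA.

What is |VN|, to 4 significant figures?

46.21

V is at the origin; V and A share the same y with |VA| = 38.6 and A on the −x side, so A = (-38.60, 0.000). A1 meets VA tangentially, so GA is at right angles to VA, so G = A + (0, -7.3) = (-38.60, -7.300). Since GN ⟂ NR (tangency), |GR| = √(7.3² + 21.5²) = 22.71 regardless of where N sits on A1. So R lies on both circle(V, 44.92) and circle(G, 22.71); the below-VA intersection is R = (-33.87, -29.51). N is the foot of the tangent from R: N = (-44.87, -11.04).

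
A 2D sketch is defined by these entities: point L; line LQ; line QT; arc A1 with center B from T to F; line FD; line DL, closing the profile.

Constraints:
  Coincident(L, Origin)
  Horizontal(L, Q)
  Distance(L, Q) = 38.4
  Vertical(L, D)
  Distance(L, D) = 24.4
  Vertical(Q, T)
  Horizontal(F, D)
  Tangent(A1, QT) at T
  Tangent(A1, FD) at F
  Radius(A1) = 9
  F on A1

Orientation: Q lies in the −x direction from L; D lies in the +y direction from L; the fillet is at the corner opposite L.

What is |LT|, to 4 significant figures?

41.37

The virtual corner opposite L is at (-38.40, 24.40). Tangency of A1 to QT means the radius BT is perpendicular to QT and since A1 is tangent to FD there, BF ⟂ FD, with radius 9.0, so the center B sits 9.0 in from both sides at B = (-29.40, 15.40). That places the tangent points at T = (-38.40, 15.40) on QT and F = (-29.40, 24.40) on FD. Then |LT| = |T − L| = 41.37.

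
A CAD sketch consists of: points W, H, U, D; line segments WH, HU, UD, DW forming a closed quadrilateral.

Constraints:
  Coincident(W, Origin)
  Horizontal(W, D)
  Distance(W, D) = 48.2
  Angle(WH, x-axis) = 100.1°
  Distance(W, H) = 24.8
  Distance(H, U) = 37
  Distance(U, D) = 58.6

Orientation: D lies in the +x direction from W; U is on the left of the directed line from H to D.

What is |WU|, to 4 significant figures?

55.67

Checks: |HU| = 37.00 ✓; |UD| = 58.60 ✓.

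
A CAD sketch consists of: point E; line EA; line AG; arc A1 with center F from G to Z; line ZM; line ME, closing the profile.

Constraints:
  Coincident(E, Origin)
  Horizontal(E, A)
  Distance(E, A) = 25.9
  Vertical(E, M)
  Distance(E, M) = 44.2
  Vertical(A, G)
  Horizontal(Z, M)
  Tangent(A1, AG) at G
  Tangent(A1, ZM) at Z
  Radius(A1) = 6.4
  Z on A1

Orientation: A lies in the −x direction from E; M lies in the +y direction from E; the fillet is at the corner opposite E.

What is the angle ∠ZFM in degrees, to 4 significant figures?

71.83°

The virtual corner opposite E is at (-25.90, 44.20). Since A1 is tangent to AG there, FG ⟂ AG and since A1 is tangent to ZM there, FZ ⟂ ZM, with radius 6.4, so the center F sits 6.4 in from both sides at F = (-19.50, 37.80). That places the tangent points at G = (-25.90, 37.80) on AG and Z = (-19.50, 44.20) on ZM. Then cos ∠ZFM = FZ·FM / (|FZ||FM|), giving 71.83°.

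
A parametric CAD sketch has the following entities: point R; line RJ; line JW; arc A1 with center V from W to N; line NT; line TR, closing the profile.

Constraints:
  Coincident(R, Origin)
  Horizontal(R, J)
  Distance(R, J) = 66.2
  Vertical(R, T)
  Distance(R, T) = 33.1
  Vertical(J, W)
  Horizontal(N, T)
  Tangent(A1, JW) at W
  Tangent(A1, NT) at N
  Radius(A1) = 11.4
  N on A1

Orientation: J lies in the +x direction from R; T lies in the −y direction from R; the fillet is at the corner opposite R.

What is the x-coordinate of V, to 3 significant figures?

54.8

R is at the origin; RJ is horizontal with |RJ| = 66.2 and J on the +x side, so J = (66.2, 0.00). R and T share the same x with |RT| = 33.1 and T on the −y side, so T = (0.00, -33.1). The virtual corner opposite R is at (66.2, -33.1). A1 meets JW tangentially, so VW is at right angles to JW and A1 meets NT tangentially, so VN is at right angles to NT, with radius 11.4, so the center V sits 11.4 in from both sides at V = (54.8, -21.7). So V.x = 54.8.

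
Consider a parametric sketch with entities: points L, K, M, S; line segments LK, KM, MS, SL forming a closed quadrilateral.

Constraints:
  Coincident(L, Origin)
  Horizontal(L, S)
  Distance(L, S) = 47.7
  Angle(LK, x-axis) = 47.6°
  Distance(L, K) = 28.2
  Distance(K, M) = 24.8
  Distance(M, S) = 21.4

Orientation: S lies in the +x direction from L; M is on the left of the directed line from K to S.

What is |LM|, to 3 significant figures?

48.6

Checks: |KM| = 24.80 ✓; |MS| = 21.40 ✓.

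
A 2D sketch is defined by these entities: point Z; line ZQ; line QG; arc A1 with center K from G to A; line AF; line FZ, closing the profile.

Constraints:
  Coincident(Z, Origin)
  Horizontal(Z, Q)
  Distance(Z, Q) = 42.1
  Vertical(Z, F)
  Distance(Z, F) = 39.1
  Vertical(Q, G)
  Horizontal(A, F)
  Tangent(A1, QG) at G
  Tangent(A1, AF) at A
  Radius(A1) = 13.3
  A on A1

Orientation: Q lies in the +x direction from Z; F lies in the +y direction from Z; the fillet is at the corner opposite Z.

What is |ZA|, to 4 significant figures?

48.56

Z is at the origin; Z and Q share the same y with |ZQ| = 42.1 and Q on the +x side, so Q = (42.10, 0.000). Z and F share the same x with |ZF| = 39.1 and F on the +y side, so F = (0.000, 39.10). The virtual corner opposite Z is at (42.10, 39.10). A1 meets QG tangentially, so KG is at right angles to QG and tangency of A1 to AF means the radius KA is perpendicular to AF, with radius 13.3, so the center K sits 13.3 in from both sides at K = (28.80, 25.80). That places the tangent points at G = (42.10, 25.80) on QG and A = (28.80, 39.10) on AF. Then |ZA| = |A − Z| = 48.56.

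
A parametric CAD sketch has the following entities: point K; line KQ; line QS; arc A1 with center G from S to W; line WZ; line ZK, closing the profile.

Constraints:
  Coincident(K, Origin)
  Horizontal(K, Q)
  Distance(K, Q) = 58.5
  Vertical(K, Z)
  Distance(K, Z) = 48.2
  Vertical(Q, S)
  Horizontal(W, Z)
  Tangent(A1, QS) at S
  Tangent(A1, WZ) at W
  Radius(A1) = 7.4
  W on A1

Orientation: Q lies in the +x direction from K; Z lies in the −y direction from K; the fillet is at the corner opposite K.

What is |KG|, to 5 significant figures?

65.390

K and Z share the same x with |KZ| = 48.2 and Z on the −y side, so Z = (0.0000, -48.200). The virtual corner opposite K is at (58.500, -48.200). Since A1 is tangent to QS there, GS ⟂ QS and tangency of A1 to WZ means the radius GW is perpendicular to WZ, with radius 7.4, so the center G sits 7.4 in from both sides at G = (51.100, -40.800). Then |KG| = |G − K| = 65.390.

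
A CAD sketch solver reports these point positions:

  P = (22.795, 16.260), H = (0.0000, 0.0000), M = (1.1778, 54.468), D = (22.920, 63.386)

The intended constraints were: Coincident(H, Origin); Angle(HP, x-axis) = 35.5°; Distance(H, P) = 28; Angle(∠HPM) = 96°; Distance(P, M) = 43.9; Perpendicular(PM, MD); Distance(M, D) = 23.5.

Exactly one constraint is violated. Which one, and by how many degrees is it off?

Perpendicular(PM, MD) — off by 7.20°.

H = (0.00, 0.00) ✓; HP at 35.50° ✓; |HP| = 28.00 ✓; ∠HPM = 96.00° ✓; |PM| = 43.90 ✓; ∠(PM, MD) = 97.20° ✗; |MD| = 23.50 ✓.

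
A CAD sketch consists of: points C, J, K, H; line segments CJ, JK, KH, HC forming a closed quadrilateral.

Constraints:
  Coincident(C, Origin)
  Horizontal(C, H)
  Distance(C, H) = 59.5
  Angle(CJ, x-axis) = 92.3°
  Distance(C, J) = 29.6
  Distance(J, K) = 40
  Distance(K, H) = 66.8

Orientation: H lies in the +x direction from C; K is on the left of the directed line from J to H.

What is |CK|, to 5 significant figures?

64.061

Checks: |JK| = 40.00 ✓; |KH| = 66.80 ✓.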